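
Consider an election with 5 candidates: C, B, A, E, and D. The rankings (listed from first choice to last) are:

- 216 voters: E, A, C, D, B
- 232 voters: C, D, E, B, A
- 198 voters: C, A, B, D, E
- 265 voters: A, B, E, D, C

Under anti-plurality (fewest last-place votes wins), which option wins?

D

Last-place votes: C 265, B 216, A 232, E 198, D 0.
D is ranked last by the fewest voters, so D wins.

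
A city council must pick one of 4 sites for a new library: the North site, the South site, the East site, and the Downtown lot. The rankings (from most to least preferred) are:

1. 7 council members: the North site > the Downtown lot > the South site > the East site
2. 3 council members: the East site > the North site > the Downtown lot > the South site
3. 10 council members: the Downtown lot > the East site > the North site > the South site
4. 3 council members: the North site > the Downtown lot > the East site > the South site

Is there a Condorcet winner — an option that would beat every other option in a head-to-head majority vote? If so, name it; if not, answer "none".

Checking pairwise contests:
the East site beats the North site 13–10.
the North site beats the South site 23–0.
the Downtown lot beats the East site 20–3.
the North site beats the Downtown lot 13–10.
Every option loses at least one head-to-head, so there is no Condorcet winner.

none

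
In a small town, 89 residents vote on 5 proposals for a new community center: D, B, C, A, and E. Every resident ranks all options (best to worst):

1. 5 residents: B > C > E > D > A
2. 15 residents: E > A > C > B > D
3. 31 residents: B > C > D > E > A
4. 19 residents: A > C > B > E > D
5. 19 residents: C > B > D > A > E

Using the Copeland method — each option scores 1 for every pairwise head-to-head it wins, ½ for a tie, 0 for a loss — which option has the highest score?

C

D: beats A and E; loses to B and C → score 2.
B: beats D, A, and E; loses to C → score 3.
C: beats D, B, A, and E → score 4.
A: loses to D, B, C, and E → score 0.
E: beats A; loses to D, B, and C → score 1.
C has the best pairwise record.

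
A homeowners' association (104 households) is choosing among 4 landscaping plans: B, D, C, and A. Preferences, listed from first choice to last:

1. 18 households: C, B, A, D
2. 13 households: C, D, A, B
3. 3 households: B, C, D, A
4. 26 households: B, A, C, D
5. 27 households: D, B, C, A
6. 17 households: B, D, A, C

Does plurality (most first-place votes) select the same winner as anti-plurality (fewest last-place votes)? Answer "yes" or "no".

yes

Plurality — first-place votes: B 46, D 27, C 31, A 0. Winner: B.
Anti-plurality — last-place votes: B 13, D 44, C 17, A 30. Winner: B.
The two methods agree.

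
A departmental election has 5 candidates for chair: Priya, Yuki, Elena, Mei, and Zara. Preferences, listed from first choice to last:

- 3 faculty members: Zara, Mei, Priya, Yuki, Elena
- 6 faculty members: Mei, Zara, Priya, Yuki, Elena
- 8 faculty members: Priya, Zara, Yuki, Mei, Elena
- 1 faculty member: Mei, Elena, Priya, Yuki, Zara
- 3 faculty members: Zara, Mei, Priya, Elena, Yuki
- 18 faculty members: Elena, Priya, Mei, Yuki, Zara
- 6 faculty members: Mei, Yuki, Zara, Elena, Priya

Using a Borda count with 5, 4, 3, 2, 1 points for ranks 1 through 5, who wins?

Mei

Priya: 3·3 + 6·3 + 8·5 + 1·3 + 3·3 + 18·4 + 6·1 = 157
Yuki: 3·2 + 6·2 + 8·3 + 1·2 + 3·1 + 18·2 + 6·4 = 107
Elena: 3·1 + 6·1 + 8·1 + 1·4 + 3·2 + 18·5 + 6·2 = 129
Mei: 3·4 + 6·5 + 8·2 + 1·5 + 3·4 + 18·3 + 6·5 = 159
Zara: 3·5 + 6·4 + 8·4 + 1·1 + 3·5 + 18·1 + 6·3 = 123
Mei has the highest Borda score (159).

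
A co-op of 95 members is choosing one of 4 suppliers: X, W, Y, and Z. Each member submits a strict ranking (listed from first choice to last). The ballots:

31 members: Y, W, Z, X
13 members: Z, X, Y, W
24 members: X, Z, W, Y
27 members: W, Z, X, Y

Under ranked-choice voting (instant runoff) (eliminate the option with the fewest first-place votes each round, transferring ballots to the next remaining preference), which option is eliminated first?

Z

Round 1: X 24, W 27, Y 31, Z 13. Eliminate Z.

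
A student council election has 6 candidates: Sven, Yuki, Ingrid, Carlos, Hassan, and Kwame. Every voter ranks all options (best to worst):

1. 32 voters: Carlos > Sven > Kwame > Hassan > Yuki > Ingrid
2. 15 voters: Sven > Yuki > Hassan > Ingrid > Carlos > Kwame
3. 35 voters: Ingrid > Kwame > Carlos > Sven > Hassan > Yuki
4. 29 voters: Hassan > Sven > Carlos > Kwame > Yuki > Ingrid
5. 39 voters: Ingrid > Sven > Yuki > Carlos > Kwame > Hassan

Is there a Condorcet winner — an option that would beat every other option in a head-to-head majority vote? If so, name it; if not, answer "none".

Sven vs Yuki: 150–0 for Sven.
Sven vs Ingrid: 76–74 for Sven.
Sven vs Carlos: 83–67 for Sven.
Sven vs Hassan: 121–29 for Sven.
Sven vs Kwame: 115–35 for Sven.
Sven beats every other option head-to-head.

Sven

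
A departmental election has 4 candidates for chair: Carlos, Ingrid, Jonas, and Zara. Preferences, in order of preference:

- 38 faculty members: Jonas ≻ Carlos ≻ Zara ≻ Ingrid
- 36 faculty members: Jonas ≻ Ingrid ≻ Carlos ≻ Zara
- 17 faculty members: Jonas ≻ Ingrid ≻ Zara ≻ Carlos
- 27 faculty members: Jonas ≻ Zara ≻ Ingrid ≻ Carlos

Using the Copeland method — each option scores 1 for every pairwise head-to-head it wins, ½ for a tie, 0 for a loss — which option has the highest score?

Jonas

Carlos: beats Zara; loses to Ingrid and Jonas → score 1.
Ingrid: beats Carlos; loses to Jonas and Zara → score 1.
Jonas: beats Carlos, Ingrid, and Zara → score 3.
Zara: beats Ingrid; loses to Carlos and Jonas → score 1.
Jonas has the best pairwise record.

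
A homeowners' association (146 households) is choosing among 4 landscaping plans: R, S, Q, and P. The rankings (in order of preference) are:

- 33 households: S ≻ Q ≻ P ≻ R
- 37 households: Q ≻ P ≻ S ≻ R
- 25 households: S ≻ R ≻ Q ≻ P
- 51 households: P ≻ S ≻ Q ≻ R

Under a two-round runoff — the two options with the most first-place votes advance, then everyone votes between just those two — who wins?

P

Round 1 first-place votes: R 0, S 58, Q 37, P 51.
S and P advance.
Runoff: S is preferred to P by 58 voters; P by 88.
P wins the runoff.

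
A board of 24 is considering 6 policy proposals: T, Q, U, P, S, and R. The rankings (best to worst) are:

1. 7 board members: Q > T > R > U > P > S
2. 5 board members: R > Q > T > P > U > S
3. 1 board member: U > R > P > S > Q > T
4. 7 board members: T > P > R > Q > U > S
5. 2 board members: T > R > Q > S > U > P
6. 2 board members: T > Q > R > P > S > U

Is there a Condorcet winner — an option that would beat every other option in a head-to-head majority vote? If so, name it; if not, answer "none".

none

Checking pairwise contests:
Q beats T 13–11.
R beats Q 15–9.
T beats U 23–1.
T beats P 23–1.
T beats S 23–1.
T beats R 18–6.
Every option loses at least one head-to-head, so there is no Condorcet winner.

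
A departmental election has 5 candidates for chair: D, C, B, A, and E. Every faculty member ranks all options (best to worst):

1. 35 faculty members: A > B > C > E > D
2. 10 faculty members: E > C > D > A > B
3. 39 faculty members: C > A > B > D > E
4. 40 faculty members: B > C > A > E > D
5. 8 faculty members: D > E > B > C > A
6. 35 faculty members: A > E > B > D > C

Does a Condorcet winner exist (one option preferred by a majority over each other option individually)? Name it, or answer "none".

Checking pairwise contests:
C beats D 124–43.
B beats C 118–49.
A beats B 119–48.
C beats A 97–70.
C beats E 114–53.
Every option loses at least one head-to-head, so there is no Condorcet winner.

none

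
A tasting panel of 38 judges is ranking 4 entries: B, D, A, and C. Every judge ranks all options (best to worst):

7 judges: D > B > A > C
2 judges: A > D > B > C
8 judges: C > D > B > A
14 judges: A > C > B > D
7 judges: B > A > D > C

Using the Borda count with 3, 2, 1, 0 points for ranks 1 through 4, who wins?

A

B: 7·2 + 2·1 + 8·1 + 14·1 + 7·3 = 59
D: 7·3 + 2·2 + 8·2 + 14·0 + 7·1 = 48
A: 7·1 + 2·3 + 8·0 + 14·3 + 7·2 = 69
C: 7·0 + 2·0 + 8·3 + 14·2 + 7·0 = 52
A has the highest Borda score (69).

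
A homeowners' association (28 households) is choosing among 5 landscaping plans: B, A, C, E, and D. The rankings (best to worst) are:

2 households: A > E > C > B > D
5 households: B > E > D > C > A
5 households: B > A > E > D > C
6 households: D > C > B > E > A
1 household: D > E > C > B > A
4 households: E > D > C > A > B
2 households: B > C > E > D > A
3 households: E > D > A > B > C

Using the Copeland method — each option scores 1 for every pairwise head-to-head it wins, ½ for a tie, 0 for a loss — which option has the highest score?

B

B: beats A, C, and E; ties D → score 3.5.
A: loses to B, C, E, and D → score 0.
C: beats A; loses to B, E, and D → score 1.
E: beats A, C, and D; loses to B → score 3.
D: beats A and C; ties B; loses to E → score 2.5.
B has the best pairwise record.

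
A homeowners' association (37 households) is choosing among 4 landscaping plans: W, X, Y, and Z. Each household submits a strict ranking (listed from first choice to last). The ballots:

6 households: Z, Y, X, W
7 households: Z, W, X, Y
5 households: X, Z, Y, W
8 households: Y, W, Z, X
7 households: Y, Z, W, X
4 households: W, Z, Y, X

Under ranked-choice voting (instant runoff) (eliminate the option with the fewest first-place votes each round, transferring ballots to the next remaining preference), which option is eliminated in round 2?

Round 1: W 4, X 5, Y 15, Z 13. Eliminate W.
Round 2: X 5, Y 15, Z 17. Eliminate X.

X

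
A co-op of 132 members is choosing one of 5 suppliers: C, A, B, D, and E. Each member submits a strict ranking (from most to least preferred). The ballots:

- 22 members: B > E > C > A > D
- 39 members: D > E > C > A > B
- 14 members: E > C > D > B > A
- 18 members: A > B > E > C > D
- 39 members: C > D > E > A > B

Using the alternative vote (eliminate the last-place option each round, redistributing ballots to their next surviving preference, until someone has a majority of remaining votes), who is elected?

Round 1: C 39, A 18, B 22, D 39, E 14. Eliminate E.
Round 2: C 53, A 18, B 22, D 39. Eliminate A.
Round 3: C 53, B 40, D 39. Eliminate D.
Round 4: C 92, B 40. C has a majority.

C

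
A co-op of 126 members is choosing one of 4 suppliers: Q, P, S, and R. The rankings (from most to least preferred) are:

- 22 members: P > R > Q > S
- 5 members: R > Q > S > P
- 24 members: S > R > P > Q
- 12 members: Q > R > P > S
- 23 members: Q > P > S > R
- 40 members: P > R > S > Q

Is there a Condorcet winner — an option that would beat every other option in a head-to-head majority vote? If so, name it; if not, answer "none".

P vs Q: 86–40 for P.
P vs S: 97–29 for P.
P vs R: 85–41 for P.
P beats every other option head-to-head.

P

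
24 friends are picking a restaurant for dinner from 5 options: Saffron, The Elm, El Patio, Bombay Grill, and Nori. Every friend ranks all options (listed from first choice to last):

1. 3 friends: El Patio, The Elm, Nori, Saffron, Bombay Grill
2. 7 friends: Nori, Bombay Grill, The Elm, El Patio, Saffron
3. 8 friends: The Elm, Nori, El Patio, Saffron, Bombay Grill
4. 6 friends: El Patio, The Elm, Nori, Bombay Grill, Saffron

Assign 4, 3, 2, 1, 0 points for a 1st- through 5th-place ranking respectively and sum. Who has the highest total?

Saffron: 3·1 + 7·0 + 8·1 + 6·0 = 11
The Elm: 3·3 + 7·2 + 8·4 + 6·3 = 73
El Patio: 3·4 + 7·1 + 8·2 + 6·4 = 59
Bombay Grill: 3·0 + 7·3 + 8·0 + 6·1 = 27
Nori: 3·2 + 7·4 + 8·3 + 6·2 = 70
The Elm has the highest Borda score (73).

The Elm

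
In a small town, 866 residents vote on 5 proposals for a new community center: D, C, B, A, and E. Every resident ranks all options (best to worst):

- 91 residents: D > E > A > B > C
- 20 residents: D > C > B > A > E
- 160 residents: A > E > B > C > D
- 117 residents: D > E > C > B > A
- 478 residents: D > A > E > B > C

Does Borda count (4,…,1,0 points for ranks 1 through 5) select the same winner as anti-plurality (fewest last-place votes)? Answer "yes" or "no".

no

Borda — scores: D 2824, C 454, B 1046, A 2276, E 2060. Winner: D.
Anti-plurality — last-place votes: D 160, C 569, B 0, A 117, E 20. Winner: B.
The two methods disagree.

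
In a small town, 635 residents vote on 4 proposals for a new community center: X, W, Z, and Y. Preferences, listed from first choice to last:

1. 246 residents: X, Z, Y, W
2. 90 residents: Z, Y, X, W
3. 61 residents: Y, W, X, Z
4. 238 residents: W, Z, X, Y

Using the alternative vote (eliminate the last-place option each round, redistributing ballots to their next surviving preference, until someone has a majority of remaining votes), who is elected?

X

Round 1: X 246, W 238, Z 90, Y 61. Eliminate Y.
Round 2: X 246, W 299, Z 90. Eliminate Z.
Round 3: X 336, W 299. X has a majority.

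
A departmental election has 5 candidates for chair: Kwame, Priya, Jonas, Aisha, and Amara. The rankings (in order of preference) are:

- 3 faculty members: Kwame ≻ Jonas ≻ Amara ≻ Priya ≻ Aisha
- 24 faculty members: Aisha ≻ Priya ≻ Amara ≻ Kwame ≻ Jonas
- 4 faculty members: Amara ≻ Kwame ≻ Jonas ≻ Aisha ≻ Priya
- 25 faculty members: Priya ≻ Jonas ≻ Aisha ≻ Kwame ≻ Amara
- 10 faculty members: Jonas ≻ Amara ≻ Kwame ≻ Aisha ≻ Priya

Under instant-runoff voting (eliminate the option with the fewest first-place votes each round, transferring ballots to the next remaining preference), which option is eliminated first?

Kwame

Round 1: Kwame 3, Priya 25, Jonas 10, Aisha 24, Amara 4. Eliminate Kwame.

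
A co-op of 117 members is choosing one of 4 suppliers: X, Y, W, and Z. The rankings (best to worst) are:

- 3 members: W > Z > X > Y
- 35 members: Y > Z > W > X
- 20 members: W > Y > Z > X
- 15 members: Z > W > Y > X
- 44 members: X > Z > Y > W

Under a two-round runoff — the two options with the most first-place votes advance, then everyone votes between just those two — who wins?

Y

Round 1 first-place votes: X 44, Y 35, W 23, Z 15.
X and Y advance.
Runoff: X is preferred to Y by 47 voters; Y by 70.
Y wins the runoff.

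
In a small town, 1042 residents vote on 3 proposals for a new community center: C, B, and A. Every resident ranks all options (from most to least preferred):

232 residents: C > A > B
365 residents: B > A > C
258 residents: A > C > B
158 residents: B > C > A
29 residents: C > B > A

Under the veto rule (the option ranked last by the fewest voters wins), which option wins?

Last-place votes: C 365, B 490, A 187.
A is ranked last by the fewest voters, so A wins.

A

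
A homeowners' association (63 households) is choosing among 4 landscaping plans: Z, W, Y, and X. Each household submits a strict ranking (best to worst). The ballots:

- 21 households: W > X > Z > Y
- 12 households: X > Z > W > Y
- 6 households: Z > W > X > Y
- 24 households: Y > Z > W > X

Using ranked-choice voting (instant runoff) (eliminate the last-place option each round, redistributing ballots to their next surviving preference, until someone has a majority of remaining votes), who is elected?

W

Round 1: Z 6, W 21, Y 24, X 12. Eliminate Z.
Round 2: W 27, Y 24, X 12. Eliminate X.
Round 3: W 39, Y 24. W has a majority.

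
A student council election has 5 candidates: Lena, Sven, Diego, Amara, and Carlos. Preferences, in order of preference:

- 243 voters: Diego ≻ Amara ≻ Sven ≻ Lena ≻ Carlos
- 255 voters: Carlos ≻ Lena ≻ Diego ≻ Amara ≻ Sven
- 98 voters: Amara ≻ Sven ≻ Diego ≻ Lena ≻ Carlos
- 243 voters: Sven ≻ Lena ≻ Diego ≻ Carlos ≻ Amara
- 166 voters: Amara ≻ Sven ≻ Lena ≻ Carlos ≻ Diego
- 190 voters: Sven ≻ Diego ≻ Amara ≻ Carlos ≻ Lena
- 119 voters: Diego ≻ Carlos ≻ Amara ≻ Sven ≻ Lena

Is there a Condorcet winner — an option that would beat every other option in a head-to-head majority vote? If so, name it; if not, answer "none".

Checking pairwise contests:
Sven beats Lena 1059–255.
Amara beats Sven 881–433.
Lena beats Diego 664–650.
Diego beats Amara 1050–264.
Lena beats Carlos 750–564.
Every option loses at least one head-to-head, so there is no Condorcet winner.

none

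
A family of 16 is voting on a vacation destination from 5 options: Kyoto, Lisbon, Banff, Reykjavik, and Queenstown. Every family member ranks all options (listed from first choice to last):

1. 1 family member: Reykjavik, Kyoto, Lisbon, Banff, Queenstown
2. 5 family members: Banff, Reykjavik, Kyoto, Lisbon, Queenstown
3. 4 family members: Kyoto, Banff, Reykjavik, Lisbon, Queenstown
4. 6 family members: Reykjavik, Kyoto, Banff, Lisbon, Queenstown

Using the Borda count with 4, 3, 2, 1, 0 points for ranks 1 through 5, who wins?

Reykjavik

Kyoto: 1·3 + 5·2 + 4·4 + 6·3 = 47
Lisbon: 1·2 + 5·1 + 4·1 + 6·1 = 17
Banff: 1·1 + 5·4 + 4·3 + 6·2 = 45
Reykjavik: 1·4 + 5·3 + 4·2 + 6·4 = 51
Queenstown: 1·0 + 5·0 + 4·0 + 6·0 = 0
Reykjavik has the highest Borda score (51).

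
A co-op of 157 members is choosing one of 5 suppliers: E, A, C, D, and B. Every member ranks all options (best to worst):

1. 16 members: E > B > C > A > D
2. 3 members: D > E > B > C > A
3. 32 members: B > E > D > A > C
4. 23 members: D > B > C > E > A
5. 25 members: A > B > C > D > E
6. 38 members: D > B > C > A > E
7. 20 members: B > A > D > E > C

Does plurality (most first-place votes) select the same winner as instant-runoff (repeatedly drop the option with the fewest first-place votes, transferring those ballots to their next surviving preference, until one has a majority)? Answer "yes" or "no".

Plurality — first-place votes: E 16, A 25, C 0, D 64, B 52. Winner: D.
Instant-runoff — R1 E 16, A 25, C 0, D 64, B 52 (C out); R2 E 16, A 25, D 64, B 52 (E out); R3 A 25, D 64, B 68 (A out); R4 D 64, B 93 (B winner). Winner: B.
The two methods disagree.

no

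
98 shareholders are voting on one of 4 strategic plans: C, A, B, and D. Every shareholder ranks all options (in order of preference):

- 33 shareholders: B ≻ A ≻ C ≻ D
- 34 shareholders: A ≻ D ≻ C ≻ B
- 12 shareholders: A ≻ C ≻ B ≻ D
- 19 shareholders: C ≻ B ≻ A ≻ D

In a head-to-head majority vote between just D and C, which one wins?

Voters preferring D to C: 34; preferring C to D: 64.
C wins the head-to-head.

C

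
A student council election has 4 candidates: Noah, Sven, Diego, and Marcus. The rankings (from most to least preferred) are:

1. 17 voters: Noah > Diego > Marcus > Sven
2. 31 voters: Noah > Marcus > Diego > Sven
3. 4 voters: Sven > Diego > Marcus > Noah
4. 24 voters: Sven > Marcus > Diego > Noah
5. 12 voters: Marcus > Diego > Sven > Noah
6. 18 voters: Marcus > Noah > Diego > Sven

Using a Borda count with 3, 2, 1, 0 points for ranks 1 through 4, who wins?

Noah: 17·3 + 31·3 + 4·0 + 24·0 + 12·0 + 18·2 = 180
Sven: 17·0 + 31·0 + 4·3 + 24·3 + 12·1 + 18·0 = 96
Diego: 17·2 + 31·1 + 4·2 + 24·1 + 12·2 + 18·1 = 139
Marcus: 17·1 + 31·2 + 4·1 + 24·2 + 12·3 + 18·3 = 221
Marcus has the highest Borda score (221).

Marcus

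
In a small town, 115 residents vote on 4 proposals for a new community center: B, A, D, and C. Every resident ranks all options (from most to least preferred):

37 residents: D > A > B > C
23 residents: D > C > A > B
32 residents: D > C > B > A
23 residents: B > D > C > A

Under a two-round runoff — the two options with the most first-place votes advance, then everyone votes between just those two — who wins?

D

Round 1 first-place votes: B 23, A 0, D 92, C 0.
D and B advance.
Runoff: D is preferred to B by 92 voters; B by 23.
D wins the runoff.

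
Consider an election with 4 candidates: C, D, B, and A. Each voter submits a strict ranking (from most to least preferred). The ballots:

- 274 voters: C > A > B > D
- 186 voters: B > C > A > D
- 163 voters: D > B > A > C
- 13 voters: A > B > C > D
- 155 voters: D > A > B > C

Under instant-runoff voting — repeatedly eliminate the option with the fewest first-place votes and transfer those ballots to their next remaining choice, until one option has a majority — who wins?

Round 1: C 274, D 318, B 186, A 13. Eliminate A.
Round 2: C 274, D 318, B 199. Eliminate B.
Round 3: C 473, D 318. C has a majority.

C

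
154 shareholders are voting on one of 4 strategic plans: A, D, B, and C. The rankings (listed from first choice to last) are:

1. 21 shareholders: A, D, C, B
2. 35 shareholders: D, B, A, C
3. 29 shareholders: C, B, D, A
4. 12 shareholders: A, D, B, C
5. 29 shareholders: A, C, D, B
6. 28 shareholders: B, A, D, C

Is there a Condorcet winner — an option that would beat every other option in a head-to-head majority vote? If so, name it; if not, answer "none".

Checking pairwise contests:
B beats A 92–62.
A beats D 90–64.
D beats B 97–57.
A beats C 125–29.
Every option loses at least one head-to-head, so there is no Condorcet winner.

none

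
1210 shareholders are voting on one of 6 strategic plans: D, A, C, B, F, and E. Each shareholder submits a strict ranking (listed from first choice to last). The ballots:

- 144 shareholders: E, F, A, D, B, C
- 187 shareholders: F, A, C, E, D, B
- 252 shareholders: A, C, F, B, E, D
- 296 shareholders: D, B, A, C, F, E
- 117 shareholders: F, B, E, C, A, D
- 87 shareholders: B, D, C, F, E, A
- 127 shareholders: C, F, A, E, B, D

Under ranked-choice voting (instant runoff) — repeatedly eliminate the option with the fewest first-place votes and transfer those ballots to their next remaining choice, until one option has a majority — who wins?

Round 1: D 296, A 252, C 127, B 87, F 304, E 144. Eliminate B.
Round 2: D 383, A 252, C 127, F 304, E 144. Eliminate C.
Round 3: D 383, A 252, F 431, E 144. Eliminate E.
Round 4: D 383, A 252, F 575. Eliminate A.
Round 5: D 383, F 827. F has a majority.

F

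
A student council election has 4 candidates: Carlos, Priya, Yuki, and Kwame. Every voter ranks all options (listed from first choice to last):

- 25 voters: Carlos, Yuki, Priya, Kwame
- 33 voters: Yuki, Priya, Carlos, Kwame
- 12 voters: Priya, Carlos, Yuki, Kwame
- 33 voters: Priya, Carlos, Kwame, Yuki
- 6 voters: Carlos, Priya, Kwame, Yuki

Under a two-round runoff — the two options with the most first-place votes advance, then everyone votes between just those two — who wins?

Yuki

Round 1 first-place votes: Carlos 31, Priya 45, Yuki 33, Kwame 0.
Priya and Yuki advance.
Runoff: Priya is preferred to Yuki by 51 voters; Yuki by 58.
Yuki wins the runoff.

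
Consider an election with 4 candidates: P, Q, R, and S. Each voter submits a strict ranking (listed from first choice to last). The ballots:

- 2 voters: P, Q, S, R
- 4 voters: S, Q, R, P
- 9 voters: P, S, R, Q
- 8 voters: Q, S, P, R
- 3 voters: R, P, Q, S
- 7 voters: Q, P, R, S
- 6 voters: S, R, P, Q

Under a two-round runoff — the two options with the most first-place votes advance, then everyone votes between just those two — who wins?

P

Round 1 first-place votes: P 11, Q 15, R 3, S 10.
Q and P advance.
Runoff: Q is preferred to P by 19 voters; P by 20.
P wins the runoff.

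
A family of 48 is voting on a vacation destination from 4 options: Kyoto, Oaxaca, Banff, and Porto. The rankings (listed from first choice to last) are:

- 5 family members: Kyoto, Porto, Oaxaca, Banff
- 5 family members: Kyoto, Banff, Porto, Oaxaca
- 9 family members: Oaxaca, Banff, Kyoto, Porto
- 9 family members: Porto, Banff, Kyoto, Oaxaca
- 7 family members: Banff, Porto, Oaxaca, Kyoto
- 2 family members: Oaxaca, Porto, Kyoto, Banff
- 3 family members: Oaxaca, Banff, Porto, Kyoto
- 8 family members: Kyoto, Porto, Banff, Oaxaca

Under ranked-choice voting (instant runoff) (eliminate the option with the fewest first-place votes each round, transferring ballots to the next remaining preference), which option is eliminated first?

Banff

Round 1: Kyoto 18, Oaxaca 14, Banff 7, Porto 9. Eliminate Banff.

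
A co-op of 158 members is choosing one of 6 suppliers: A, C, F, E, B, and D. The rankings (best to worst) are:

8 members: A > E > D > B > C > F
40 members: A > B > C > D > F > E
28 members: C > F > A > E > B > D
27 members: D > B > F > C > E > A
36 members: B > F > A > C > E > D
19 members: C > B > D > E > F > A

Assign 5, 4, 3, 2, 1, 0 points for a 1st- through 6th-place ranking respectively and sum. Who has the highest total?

B

A: 8·5 + 40·5 + 28·3 + 27·0 + 36·3 + 19·0 = 432
C: 8·1 + 40·3 + 28·5 + 27·2 + 36·2 + 19·5 = 489
F: 8·0 + 40·1 + 28·4 + 27·3 + 36·4 + 19·1 = 396
E: 8·4 + 40·0 + 28·2 + 27·1 + 36·1 + 19·2 = 189
B: 8·2 + 40·4 + 28·1 + 27·4 + 36·5 + 19·4 = 568
D: 8·3 + 40·2 + 28·0 + 27·5 + 36·0 + 19·3 = 296
B has the highest Borda score (568).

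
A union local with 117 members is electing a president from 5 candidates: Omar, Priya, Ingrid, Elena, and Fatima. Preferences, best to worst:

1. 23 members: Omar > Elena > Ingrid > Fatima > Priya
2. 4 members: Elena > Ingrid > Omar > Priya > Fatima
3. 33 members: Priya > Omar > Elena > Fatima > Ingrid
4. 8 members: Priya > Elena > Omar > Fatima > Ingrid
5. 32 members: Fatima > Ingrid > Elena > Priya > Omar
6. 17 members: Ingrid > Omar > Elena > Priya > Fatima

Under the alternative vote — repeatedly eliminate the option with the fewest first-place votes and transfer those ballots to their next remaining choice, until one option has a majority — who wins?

Round 1: Omar 23, Priya 41, Ingrid 17, Elena 4, Fatima 32. Eliminate Elena.
Round 2: Omar 23, Priya 41, Ingrid 21, Fatima 32. Eliminate Ingrid.
Round 3: Omar 44, Priya 41, Fatima 32. Eliminate Fatima.
Round 4: Omar 44, Priya 73. Priya has a majority.

Priya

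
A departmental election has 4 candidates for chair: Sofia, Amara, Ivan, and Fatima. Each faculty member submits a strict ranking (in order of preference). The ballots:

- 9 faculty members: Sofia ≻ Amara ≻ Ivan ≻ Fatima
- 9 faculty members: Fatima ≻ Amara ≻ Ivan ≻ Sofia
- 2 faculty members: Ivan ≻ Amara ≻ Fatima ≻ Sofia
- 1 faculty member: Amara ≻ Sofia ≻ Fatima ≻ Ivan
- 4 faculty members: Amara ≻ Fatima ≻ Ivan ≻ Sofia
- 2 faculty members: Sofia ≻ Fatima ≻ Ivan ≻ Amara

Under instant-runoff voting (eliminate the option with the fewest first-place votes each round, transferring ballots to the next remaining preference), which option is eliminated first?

Ivan

Round 1: Sofia 11, Amara 5, Ivan 2, Fatima 9. Eliminate Ivan.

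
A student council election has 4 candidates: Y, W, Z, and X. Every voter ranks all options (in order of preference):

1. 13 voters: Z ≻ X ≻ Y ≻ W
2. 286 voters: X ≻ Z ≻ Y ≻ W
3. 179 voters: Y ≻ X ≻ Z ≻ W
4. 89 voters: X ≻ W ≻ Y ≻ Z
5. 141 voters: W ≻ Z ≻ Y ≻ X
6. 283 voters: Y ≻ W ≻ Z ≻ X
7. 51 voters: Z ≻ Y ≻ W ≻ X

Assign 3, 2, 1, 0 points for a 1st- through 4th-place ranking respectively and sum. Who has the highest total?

Y: 13·1 + 286·1 + 179·3 + 89·1 + 141·1 + 283·3 + 51·2 = 2017
W: 13·0 + 286·0 + 179·0 + 89·2 + 141·3 + 283·2 + 51·1 = 1218
Z: 13·3 + 286·2 + 179·1 + 89·0 + 141·2 + 283·1 + 51·3 = 1508
X: 13·2 + 286·3 + 179·2 + 89·3 + 141·0 + 283·0 + 51·0 = 1509
Y has the highest Borda score (2017).

Y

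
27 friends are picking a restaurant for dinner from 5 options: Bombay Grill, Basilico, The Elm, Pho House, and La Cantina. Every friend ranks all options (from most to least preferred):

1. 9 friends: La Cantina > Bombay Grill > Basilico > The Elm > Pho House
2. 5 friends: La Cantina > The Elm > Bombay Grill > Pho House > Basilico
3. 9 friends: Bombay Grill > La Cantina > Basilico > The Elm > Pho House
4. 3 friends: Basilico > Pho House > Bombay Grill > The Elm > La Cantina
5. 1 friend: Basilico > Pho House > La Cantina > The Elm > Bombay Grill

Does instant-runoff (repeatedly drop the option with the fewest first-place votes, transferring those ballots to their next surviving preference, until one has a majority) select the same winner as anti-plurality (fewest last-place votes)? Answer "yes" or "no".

no

Instant-runoff — R1 Bombay Grill 9, Basilico 4, The Elm 0, Pho House 0, La Cantina 14 (La Cantina winner). Winner: La Cantina.
Anti-plurality — last-place votes: Bombay Grill 1, Basilico 5, The Elm 0, Pho House 18, La Cantina 3. Winner: The Elm.
The two methods disagree.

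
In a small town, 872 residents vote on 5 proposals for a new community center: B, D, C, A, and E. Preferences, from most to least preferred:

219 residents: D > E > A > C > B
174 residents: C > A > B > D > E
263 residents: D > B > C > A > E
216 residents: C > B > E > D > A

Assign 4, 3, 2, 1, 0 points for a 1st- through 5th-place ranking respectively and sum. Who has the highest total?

B: 219·0 + 174·2 + 263·3 + 216·3 = 1785
D: 219·4 + 174·1 + 263·4 + 216·1 = 2318
C: 219·1 + 174·4 + 263·2 + 216·4 = 2305
A: 219·2 + 174·3 + 263·1 + 216·0 = 1223
E: 219·3 + 174·0 + 263·0 + 216·2 = 1089
D has the highest Borda score (2318).

D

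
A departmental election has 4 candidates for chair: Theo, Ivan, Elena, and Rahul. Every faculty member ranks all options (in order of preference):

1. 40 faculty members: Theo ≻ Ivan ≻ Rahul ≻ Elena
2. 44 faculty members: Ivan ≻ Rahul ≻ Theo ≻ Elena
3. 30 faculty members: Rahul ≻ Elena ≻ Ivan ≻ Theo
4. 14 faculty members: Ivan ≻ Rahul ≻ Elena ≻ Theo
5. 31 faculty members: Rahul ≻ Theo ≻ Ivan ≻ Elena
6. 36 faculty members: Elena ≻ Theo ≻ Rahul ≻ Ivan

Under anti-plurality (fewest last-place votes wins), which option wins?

Rahul

Last-place votes: Theo 44, Ivan 36, Elena 115, Rahul 0.
Rahul is ranked last by the fewest voters, so Rahul wins.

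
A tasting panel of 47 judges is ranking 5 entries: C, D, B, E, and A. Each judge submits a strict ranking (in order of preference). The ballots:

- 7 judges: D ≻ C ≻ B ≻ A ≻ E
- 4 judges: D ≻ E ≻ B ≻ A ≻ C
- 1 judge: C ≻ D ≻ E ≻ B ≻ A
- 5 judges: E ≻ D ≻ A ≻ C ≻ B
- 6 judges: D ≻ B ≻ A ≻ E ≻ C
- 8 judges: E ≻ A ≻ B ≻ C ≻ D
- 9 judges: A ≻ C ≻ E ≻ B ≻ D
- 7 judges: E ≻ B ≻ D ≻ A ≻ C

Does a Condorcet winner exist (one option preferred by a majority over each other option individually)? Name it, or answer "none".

E vs C: 30–17 for E.
E vs D: 29–18 for E.
E vs B: 34–13 for E.
E vs A: 25–22 for E.
E beats every other option head-to-head.

E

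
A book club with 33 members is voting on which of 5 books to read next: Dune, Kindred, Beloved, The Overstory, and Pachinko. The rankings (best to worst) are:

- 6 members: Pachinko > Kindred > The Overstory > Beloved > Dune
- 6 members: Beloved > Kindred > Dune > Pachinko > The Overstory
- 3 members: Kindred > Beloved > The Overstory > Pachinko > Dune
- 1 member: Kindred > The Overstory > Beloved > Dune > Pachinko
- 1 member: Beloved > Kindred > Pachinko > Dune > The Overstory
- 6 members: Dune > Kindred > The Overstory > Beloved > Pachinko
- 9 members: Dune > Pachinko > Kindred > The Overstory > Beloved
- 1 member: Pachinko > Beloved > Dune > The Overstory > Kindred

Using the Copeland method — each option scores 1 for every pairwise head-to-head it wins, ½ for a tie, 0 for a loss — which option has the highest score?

Kindred

Dune: beats The Overstory and Pachinko; loses to Kindred and Beloved → score 2.
Kindred: beats Dune, Beloved, The Overstory, and Pachinko → score 4.
Beloved: beats Dune and Pachinko; loses to Kindred and The Overstory → score 2.
The Overstory: beats Beloved; loses to Dune, Kindred, and Pachinko → score 1.
Pachinko: beats The Overstory; loses to Dune, Kindred, and Beloved → score 1.
Kindred has the best pairwise record.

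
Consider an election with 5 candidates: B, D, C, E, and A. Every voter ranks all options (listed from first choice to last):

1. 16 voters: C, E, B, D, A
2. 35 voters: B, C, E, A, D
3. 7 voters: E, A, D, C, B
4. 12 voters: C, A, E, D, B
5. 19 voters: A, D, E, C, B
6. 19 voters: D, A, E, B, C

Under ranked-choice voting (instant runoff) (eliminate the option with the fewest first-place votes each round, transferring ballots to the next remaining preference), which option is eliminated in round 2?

Round 1: B 35, D 19, C 28, E 7, A 19. Eliminate E.
Round 2: B 35, D 19, C 28, A 26. Eliminate D.

D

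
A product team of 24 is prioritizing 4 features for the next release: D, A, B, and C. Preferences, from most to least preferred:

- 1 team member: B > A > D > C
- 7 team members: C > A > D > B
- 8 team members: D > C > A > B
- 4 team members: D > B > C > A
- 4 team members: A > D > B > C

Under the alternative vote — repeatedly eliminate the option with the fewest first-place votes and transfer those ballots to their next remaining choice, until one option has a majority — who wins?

Round 1: D 12, A 4, B 1, C 7. Eliminate B.
Round 2: D 12, A 5, C 7. Eliminate A.
Round 3: D 17, C 7. D has a majority.

D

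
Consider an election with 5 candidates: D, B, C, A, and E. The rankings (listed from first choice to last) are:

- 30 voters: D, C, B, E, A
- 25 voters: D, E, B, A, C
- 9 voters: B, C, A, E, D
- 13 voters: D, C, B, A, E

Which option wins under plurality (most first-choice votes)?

D

First-place votes: D 68, B 9, C 0, A 0, E 0.
D has the most first-place votes.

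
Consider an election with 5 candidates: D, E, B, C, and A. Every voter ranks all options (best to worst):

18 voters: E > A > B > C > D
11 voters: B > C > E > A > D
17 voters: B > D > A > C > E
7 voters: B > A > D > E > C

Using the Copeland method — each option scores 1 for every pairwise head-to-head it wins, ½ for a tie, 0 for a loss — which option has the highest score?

D: loses to E, B, C, and A → score 0.
E: beats D and A; loses to B and C → score 2.
B: beats D, E, C, and A → score 4.
C: beats D and E; loses to B and A → score 2.
A: beats D and C; loses to E and B → score 2.
B has the best pairwise record.

B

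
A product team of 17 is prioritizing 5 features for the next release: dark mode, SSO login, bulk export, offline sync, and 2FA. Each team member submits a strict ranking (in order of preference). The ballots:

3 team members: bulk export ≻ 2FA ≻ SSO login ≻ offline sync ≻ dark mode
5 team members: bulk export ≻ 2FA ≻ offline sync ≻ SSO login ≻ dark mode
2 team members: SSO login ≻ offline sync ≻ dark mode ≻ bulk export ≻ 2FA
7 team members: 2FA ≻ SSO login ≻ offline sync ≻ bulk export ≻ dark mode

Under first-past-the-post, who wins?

First-place votes: dark mode 0, SSO login 2, bulk export 8, offline sync 0, 2FA 7.
bulk export has the most first-place votes.

bulk export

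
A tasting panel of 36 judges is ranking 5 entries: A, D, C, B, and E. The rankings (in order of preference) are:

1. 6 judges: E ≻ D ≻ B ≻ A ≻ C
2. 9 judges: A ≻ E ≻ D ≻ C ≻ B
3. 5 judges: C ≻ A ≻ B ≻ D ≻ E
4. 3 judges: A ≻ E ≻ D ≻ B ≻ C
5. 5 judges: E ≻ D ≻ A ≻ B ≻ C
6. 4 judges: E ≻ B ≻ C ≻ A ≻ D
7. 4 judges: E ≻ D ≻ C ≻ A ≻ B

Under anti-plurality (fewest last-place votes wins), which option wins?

Last-place votes: A 0, D 4, C 14, B 13, E 5.
A is ranked last by the fewest voters, so A wins.

A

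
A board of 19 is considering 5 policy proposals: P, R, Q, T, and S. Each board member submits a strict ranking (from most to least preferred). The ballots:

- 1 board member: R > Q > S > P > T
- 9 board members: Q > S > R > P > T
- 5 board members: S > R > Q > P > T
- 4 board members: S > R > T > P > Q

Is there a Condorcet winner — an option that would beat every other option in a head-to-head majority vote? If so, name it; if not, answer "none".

Checking pairwise contests:
R beats P 19–0.
S beats R 18–1.
R beats Q 10–9.
P beats T 15–4.
Q beats S 10–9.
Every option loses at least one head-to-head, so there is no Condorcet winner.

none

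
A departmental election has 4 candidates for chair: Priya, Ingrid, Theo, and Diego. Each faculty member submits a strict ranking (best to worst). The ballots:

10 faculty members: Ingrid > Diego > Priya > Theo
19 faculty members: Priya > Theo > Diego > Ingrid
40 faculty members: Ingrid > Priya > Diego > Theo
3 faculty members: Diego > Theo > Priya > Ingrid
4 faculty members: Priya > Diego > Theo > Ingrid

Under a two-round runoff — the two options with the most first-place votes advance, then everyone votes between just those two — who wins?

Ingrid

Round 1 first-place votes: Priya 23, Ingrid 50, Theo 0, Diego 3.
Ingrid and Priya advance.
Runoff: Ingrid is preferred to Priya by 50 voters; Priya by 26.
Ingrid wins the runoff.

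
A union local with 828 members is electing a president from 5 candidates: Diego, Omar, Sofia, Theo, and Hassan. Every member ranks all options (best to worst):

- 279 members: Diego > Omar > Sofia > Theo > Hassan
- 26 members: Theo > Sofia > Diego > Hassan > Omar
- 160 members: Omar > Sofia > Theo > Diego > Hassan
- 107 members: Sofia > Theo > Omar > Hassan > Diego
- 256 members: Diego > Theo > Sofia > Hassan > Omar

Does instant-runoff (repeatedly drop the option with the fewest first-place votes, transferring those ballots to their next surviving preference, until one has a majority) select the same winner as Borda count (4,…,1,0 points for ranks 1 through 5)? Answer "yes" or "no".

yes

Instant-runoff — R1 Diego 535, Omar 160, Sofia 107, Theo 26, Hassan 0 (Diego winner). Winner: Diego.
Borda — scores: Diego 2352, Omar 1691, Sofia 2056, Theo 1792, Hassan 389. Winner: Diego.
The two methods agree.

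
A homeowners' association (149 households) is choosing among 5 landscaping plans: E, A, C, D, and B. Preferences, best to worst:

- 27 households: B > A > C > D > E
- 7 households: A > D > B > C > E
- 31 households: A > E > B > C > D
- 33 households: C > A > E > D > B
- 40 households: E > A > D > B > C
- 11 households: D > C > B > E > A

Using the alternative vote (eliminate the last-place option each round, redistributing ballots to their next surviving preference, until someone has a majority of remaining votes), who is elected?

A

Round 1: E 40, A 38, C 33, D 11, B 27. Eliminate D.
Round 2: E 40, A 38, C 44, B 27. Eliminate B.
Round 3: E 40, A 65, C 44. Eliminate E.
Round 4: A 105, C 44. A has a majority.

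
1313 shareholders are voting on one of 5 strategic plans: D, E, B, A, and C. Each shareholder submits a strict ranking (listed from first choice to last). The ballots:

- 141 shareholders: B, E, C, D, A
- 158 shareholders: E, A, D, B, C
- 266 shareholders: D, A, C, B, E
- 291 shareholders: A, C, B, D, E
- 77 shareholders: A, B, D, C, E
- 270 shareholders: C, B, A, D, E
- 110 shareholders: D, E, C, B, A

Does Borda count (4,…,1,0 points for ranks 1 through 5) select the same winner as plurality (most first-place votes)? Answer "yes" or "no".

no

Borda — scores: D 2676, E 1385, B 2721, A 3284, C 3064. Winner: A.
Plurality — first-place votes: D 376, E 158, B 141, A 368, C 270. Winner: D.
The two methods disagree.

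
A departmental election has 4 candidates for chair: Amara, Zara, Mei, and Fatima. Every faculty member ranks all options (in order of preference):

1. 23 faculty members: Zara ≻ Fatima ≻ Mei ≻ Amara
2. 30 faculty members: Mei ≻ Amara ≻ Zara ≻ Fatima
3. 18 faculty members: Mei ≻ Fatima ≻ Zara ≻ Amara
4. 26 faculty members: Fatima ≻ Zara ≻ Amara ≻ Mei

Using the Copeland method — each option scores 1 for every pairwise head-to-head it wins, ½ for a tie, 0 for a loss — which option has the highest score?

Zara

Amara: loses to Zara, Mei, and Fatima → score 0.
Zara: beats Amara, Mei, and Fatima → score 3.
Mei: beats Amara; loses to Zara and Fatima → score 1.
Fatima: beats Amara and Mei; loses to Zara → score 2.
Zara has the best pairwise record.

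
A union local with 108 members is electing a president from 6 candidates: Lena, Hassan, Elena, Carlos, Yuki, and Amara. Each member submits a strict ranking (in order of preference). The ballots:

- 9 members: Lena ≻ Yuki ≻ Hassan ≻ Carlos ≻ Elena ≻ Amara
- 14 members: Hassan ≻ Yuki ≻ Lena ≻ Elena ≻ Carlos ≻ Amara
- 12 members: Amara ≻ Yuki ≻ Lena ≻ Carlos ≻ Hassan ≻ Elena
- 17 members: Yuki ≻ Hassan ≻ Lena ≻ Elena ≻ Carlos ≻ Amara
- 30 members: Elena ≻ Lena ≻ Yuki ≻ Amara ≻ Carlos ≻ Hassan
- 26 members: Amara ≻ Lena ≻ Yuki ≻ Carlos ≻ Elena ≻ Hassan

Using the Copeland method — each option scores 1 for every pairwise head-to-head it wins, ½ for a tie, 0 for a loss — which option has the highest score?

Lena: beats Hassan, Elena, Carlos, Yuki, and Amara → score 5.
Hassan: loses to Lena, Elena, Carlos, Yuki, and Amara → score 0.
Elena: beats Hassan, Carlos, and Amara; loses to Lena and Yuki → score 3.
Carlos: beats Hassan; loses to Lena, Elena, Yuki, and Amara → score 1.
Yuki: beats Hassan, Elena, Carlos, and Amara; loses to Lena → score 4.
Amara: beats Hassan and Carlos; loses to Lena, Elena, and Yuki → score 2.
Lena has the best pairwise record.

Lena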